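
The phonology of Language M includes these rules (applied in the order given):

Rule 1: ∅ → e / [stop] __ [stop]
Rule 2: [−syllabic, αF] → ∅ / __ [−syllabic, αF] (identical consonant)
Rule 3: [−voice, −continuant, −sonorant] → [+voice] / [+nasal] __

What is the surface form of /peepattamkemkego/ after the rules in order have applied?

peepatetamgemgego

Rule 1 (stop-cluster e-epenthesis): /t/ and /t/ form a stop–stop cluster, so [e] is inserted between them. /peepattamkemkego/ → peepatetamkemkego.
Rule 2 (degemination): no segment meets the environment; /peepatetamkemkego/ is unchanged.
Rule 3 (post-nasal voicing): /k/ is a voiceless stop immediately after the nasal /m/, so it voices to [g]. /k/ is a voiceless stop immediately after the nasal /m/, so it voices to [g]. /peepatetamkemkego/ → peepatetamgemgego.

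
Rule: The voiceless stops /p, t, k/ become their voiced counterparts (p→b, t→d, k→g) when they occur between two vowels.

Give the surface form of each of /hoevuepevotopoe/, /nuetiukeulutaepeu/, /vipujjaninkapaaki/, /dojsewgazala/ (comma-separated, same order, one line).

hoevuebevodoboe, nuediugeuludaebeu, vibujjaninkabaagi, dojsewgazala

/hoevuepevotopoe/: /p/ is a voiceless stop between vowels /e/ and /e/, so it voices to [b]. /t/ is a voiceless stop between vowels /o/ and /o/, so it voices to [d]. /p/ is a voiceless stop between vowels /o/ and /o/, so it voices to [b]. → [hoevuebevodoboe].
/nuetiukeulutaepeu/: /t/ is a voiceless stop between vowels /e/ and /i/, so it voices to [d]. /k/ is a voiceless stop between vowels /u/ and /e/, so it voices to [g]. /t/ is a voiceless stop between vowels /u/ and /a/, so it voices to [d]. /p/ is a voiceless stop between vowels /e/ and /e/, so it voices to [b]. → [nuediugeuludaebeu].
/vipujjaninkapaaki/: /p/ is a voiceless stop between vowels /i/ and /u/, so it voices to [b]. /p/ is a voiceless stop between vowels /a/ and /a/, so it voices to [b]. /k/ is a voiceless stop between vowels /a/ and /i/, so it voices to [g]. → [vibujjaninkabaagi].
/dojsewgazala/: the rule's environment is not met; surfaces unchanged as [dojsewgazala].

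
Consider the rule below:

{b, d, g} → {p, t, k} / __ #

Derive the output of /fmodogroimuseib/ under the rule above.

fmodogroimuseip

Scanning /fmodogroimuseib/: /d/ at position 4 is not in the conditioning environment; /g/ at position 6 is not in the conditioning environment; /b/ is a voiced stop in word-final position, so it devoices to [p].
Result: [fmodogroimuseip].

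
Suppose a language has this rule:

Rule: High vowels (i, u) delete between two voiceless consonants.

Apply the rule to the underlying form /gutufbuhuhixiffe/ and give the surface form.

/u/ is a high vowel flanked by voiceless consonants /t/ and /f/, so it deletes.
/u/ is a high vowel flanked by voiceless consonants /h/ and /h/, so it deletes.
/i/ is a high vowel flanked by voiceless consonants /h/ and /x/, so it deletes.
/i/ is a high vowel flanked by voiceless consonants /x/ and /f/, so it deletes.
The other instances of /u/ do not occur in the required environment and remain unchanged.
Surface form: [gutfbuhhxffe].

gutfbuhhxffe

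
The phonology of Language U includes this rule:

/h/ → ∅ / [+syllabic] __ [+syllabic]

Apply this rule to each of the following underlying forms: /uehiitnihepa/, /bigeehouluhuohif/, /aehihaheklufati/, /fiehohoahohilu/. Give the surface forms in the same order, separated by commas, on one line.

ueiitniepa, bigeeouluuoif, aeiaeklufati, fieooaoilu

/uehiitnihepa/: /h/ occurs between vowels /e/ and /i/, so it deletes. /h/ occurs between vowels /i/ and /e/, so it deletes. → [ueiitniepa].
/bigeehouluhuohif/: /h/ occurs between vowels /e/ and /o/, so it deletes. /h/ occurs between vowels /u/ and /u/, so it deletes. /h/ occurs between vowels /o/ and /i/, so it deletes. → [bigeeouluuoif].
/aehihaheklufati/: /h/ occurs between vowels /e/ and /i/, so it deletes. /h/ occurs between vowels /i/ and /a/, so it deletes. /h/ occurs between vowels /a/ and /e/, so it deletes. → [aeiaeklufati].
/fiehohoahohilu/: /h/ occurs between vowels /e/ and /o/, so it deletes. /h/ occurs between vowels /o/ and /o/, so it deletes. /h/ occurs between vowels /a/ and /o/, so it deletes. /h/ occurs between vowels /o/ and /i/, so it deletes. → [fieooaoilu].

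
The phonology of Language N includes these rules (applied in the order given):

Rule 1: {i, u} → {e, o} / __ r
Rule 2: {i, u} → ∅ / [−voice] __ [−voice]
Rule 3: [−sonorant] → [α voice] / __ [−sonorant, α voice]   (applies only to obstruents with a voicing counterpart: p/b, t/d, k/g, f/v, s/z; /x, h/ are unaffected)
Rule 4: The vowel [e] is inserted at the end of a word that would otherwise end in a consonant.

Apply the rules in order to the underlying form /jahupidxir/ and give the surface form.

Rule 1 (pre-rhotic lowering): /i/ is a high vowel immediately before /r/, so it lowers to [e]. /jahupidxir/ → jahupidxer.
Rule 2 (high vowel syncope): /u/ is a high vowel flanked by voiceless consonants /h/ and /p/, so it deletes. /jahupidxer/ → jahpidxer.
Rule 3 (regressive voicing assimilation): /d/ precedes the voiceless obstruent /x/, so it devoices to [t] by assimilation. /jahpidxer/ → jahpitxer.
Rule 4 (final e-epenthesis): the form ends in the consonant /r/, so [e] is inserted word-finally. /jahpitxer/ → jahpitxere.

jahpitxere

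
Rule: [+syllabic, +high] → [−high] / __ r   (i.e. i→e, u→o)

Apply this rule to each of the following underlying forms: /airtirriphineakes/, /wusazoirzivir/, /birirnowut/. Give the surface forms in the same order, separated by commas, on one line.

/airtirriphineakes/: /i/ is a high vowel immediately before /r/, so it lowers to [e]. /i/ is a high vowel immediately before /r/, so it lowers to [e]. → [aerterriphineakes].
/wusazoirzivir/: /i/ is a high vowel immediately before /r/, so it lowers to [e]. /i/ is a high vowel immediately before /r/, so it lowers to [e]. → [wusazoerziver].
/birirnowut/: /i/ is a high vowel immediately before /r/, so it lowers to [e]. /i/ is a high vowel immediately before /r/, so it lowers to [e]. → [berernowut].

aerterriphineakes, wusazoerziver, berernowut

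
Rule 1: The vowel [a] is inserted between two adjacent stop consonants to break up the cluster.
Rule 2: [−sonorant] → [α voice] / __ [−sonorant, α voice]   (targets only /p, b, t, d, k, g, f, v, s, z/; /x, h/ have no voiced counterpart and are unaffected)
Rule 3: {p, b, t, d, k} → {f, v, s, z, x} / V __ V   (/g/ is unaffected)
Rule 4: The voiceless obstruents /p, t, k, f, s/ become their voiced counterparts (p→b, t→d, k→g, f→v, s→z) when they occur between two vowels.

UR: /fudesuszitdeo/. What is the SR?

fuzezuzzizazeo

Rule 1 (stop-cluster a-epenthesis): /t/ and /d/ form a stop–stop cluster, so [a] is inserted between them. /fudesuszitdeo/ → fudesuszitadeo.
Rule 2 (regressive voicing assimilation): /s/ precedes the voiced obstruent /z/, so it voices to [z] by assimilation. /fudesuszitadeo/ → fudesuzzitadeo.
Rule 3 (intervocalic spirantization): /d/ is a stop between vowels /u/ and /e/, so it spirantizes to the fricative [z]. /t/ is a stop between vowels /i/ and /a/, so it spirantizes to the fricative [s]. /d/ is a stop between vowels /a/ and /e/, so it spirantizes to the fricative [z]. /fudesuzzitadeo/ → fuzesuzzisazeo.
Rule 4 (intervocalic voicing): /s/ is a voiceless obstruent between vowels /e/ and /u/, so it voices to [z]. /s/ is a voiceless obstruent between vowels /i/ and /a/, so it voices to [z]. /fuzesuzzisazeo/ → fuzezuzzizazeo.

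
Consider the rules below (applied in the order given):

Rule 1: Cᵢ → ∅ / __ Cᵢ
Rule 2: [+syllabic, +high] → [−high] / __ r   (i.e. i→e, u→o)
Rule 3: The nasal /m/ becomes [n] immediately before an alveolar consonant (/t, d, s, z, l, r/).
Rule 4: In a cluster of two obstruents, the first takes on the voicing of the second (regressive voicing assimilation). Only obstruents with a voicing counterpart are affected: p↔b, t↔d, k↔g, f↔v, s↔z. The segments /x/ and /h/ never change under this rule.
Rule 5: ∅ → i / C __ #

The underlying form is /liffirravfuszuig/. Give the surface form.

liferaffuzzuigi

Rule 1 (degemination): /ff/ is a geminate; the first /f/ deletes. /rr/ is a geminate; the first /r/ deletes. /liffirravfuszuig/ → lifiravfuszuig.
Rule 2 (pre-rhotic lowering): /i/ is a high vowel immediately before /r/, so it lowers to [e]. /lifiravfuszuig/ → liferavfuszuig.
Rule 3 (nasal place assimilation): no segment meets the environment; /liferavfuszuig/ is unchanged.
Rule 4 (regressive voicing assimilation): /v/ precedes the voiceless obstruent /f/, so it devoices to [f] by assimilation. /s/ precedes the voiced obstruent /z/, so it voices to [z] by assimilation. /liferavfuszuig/ → liferaffuzzuig.
Rule 5 (final i-epenthesis): the form ends in the consonant /g/, so [i] is inserted word-finally. /liferaffuzzuig/ → liferaffuzzuigi.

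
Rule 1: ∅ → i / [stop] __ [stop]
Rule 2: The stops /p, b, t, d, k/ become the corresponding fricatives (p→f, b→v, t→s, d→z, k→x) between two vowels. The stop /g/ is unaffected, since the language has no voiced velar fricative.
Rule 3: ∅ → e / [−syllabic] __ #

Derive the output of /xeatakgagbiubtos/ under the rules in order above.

xeasaxigagiviuvisose

Rule 1 (stop-cluster i-epenthesis): /k/ and /g/ form a stop–stop cluster, so [i] is inserted between them. /g/ and /b/ form a stop–stop cluster, so [i] is inserted between them. /b/ and /t/ form a stop–stop cluster, so [i] is inserted between them. /xeatakgagbiubtos/ → xeatakigagibiubitos.
Rule 2 (intervocalic spirantization): /t/ is a stop between vowels /a/ and /a/, so it spirantizes to the fricative [s]. /k/ is a stop between vowels /a/ and /i/, so it spirantizes to the fricative [x]. /b/ is a stop between vowels /i/ and /i/, so it spirantizes to the fricative [v]. /b/ is a stop between vowels /u/ and /i/, so it spirantizes to the fricative [v]. /t/ is a stop between vowels /i/ and /o/, so it spirantizes to the fricative [s]. /xeatakigagibiubitos/ → xeasaxigagiviuvisos.
Rule 3 (final e-epenthesis): the form ends in the consonant /s/, so [e] is inserted word-finally. /xeasaxigagiviuvisos/ → xeasaxigagiviuvisose.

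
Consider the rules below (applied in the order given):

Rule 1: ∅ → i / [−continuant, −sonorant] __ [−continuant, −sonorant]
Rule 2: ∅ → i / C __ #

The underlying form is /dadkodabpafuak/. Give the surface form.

dadikodabipafuaki

Rule 1 (stop-cluster i-epenthesis): /d/ and /k/ form a stop–stop cluster, so [i] is inserted between them. /b/ and /p/ form a stop–stop cluster, so [i] is inserted between them. /dadkodabpafuak/ → dadikodabipafuak.
Rule 2 (final i-epenthesis): the form ends in the consonant /k/, so [i] is inserted word-finally. /dadikodabipafuak/ → dadikodabipafuaki.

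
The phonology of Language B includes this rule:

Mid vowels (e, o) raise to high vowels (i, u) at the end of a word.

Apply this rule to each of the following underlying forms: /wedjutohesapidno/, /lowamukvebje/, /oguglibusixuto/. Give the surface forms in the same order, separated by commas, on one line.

wedjutohesapidnu, lowamukvebji, oguglibusixutu

/wedjutohesapidno/: /o/ is a mid vowel in word-final position, so it raises to [u]. → [wedjutohesapidnu].
/lowamukvebje/: /e/ is a mid vowel in word-final position, so it raises to [i]. → [lowamukvebji].
/oguglibusixuto/: /o/ is a mid vowel in word-final position, so it raises to [u]. → [oguglibusixutu].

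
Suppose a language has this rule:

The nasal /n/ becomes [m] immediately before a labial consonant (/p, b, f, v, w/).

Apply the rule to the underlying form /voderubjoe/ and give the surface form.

No segment of /voderubjoe/ meets the structural description of the rule, so the form surfaces unchanged.

voderubjoe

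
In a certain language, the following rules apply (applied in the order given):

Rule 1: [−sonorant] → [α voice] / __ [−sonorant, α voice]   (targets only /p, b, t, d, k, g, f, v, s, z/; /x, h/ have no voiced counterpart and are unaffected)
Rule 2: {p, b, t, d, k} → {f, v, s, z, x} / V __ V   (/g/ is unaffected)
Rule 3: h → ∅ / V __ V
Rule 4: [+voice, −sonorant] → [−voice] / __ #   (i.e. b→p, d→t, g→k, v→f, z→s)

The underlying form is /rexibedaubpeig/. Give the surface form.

Rule 1 (regressive voicing assimilation): /b/ precedes the voiceless obstruent /p/, so it devoices to [p] by assimilation. /rexibedaubpeig/ → rexibedauppeig.
Rule 2 (intervocalic spirantization): /b/ is a stop between vowels /i/ and /e/, so it spirantizes to the fricative [v]. /d/ is a stop between vowels /e/ and /a/, so it spirantizes to the fricative [z]. /rexibedauppeig/ → rexivezauppeig.
Rule 3 (intervocalic h-deletion): no segment meets the environment; /rexivezauppeig/ is unchanged.
Rule 4 (final devoicing): /g/ is a voiced obstruent in word-final position, so it devoices to [k]. /rexivezauppeig/ → rexivezauppeik.

rexivezauppeik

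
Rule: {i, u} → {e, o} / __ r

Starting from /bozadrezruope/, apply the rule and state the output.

No segment of /bozadrezruope/ meets the structural description of the rule, so the form surfaces unchanged.

bozadrezruope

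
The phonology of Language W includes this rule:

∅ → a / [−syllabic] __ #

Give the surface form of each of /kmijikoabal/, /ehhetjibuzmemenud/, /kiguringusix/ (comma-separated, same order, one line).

kmijikoabala, ehhetjibuzmemenuda, kiguringusixa

/kmijikoabal/: the form ends in the consonant /l/, so [a] is inserted word-finally. → [kmijikoabala].
/ehhetjibuzmemenud/: the form ends in the consonant /d/, so [a] is inserted word-finally. → [ehhetjibuzmemenuda].
/kiguringusix/: the form ends in the consonant /x/, so [a] is inserted word-finally. → [kiguringusixa].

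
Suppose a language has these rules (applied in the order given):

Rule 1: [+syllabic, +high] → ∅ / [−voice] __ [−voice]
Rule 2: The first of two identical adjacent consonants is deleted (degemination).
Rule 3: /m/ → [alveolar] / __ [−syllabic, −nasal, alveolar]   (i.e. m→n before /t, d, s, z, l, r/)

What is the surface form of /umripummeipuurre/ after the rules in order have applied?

unripumeipuure

Rule 1 (high vowel syncope): no segment meets the environment; /umripummeipuurre/ is unchanged.
Rule 2 (degemination): /mm/ is a geminate; the first /m/ deletes. /rr/ is a geminate; the first /r/ deletes. /umripummeipuurre/ → umripumeipuure.
Rule 3 (nasal place assimilation): /m/ precedes the alveolar consonant /r/, so it assimilates in place to [n]. /umripumeipuure/ → unripumeipuure.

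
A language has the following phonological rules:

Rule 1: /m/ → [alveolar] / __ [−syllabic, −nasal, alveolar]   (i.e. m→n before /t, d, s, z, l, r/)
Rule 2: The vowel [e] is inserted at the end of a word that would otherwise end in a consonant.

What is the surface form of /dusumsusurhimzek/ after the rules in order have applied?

dusunsusurhinzeke

Rule 1 (nasal place assimilation): /m/ precedes the alveolar consonant /s/, so it assimilates in place to [n]. /m/ precedes the alveolar consonant /z/, so it assimilates in place to [n]. /dusumsusurhimzek/ → dusunsusurhinzek.
Rule 2 (final e-epenthesis): the form ends in the consonant /k/, so [e] is inserted word-finally. /dusunsusurhinzek/ → dusunsusurhinzeke.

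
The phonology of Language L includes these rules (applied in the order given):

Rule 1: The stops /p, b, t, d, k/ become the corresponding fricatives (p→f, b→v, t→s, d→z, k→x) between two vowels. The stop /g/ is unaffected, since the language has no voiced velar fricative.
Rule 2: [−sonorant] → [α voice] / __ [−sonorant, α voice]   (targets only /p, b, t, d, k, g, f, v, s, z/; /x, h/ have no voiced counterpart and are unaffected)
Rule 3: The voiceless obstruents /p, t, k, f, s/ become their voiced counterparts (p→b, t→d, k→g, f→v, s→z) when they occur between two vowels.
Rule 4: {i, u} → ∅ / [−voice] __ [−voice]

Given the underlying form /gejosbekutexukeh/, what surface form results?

Rule 1 (intervocalic spirantization): /k/ is a stop between vowels /e/ and /u/, so it spirantizes to the fricative [x]. /t/ is a stop between vowels /u/ and /e/, so it spirantizes to the fricative [s]. /k/ is a stop between vowels /u/ and /e/, so it spirantizes to the fricative [x]. /gejosbekutexukeh/ → gejosbexusexuxeh.
Rule 2 (regressive voicing assimilation): /s/ precedes the voiced obstruent /b/, so it voices to [z] by assimilation. /gejosbexusexuxeh/ → gejozbexusexuxeh.
Rule 3 (intervocalic voicing): /s/ is a voiceless obstruent between vowels /u/ and /e/, so it voices to [z]. /gejozbexusexuxeh/ → gejozbexuzexuxeh.
Rule 4 (high vowel syncope): /u/ is a high vowel flanked by voiceless consonants /x/ and /x/, so it deletes. /gejozbexuzexuxeh/ → gejozbexuzexxeh.

gejozbexuzexxeh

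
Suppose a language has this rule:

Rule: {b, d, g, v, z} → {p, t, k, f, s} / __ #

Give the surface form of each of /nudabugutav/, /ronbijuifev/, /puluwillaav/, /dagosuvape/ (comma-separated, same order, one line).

/nudabugutav/: /v/ is a voiced obstruent in word-final position, so it devoices to [f]. → [nudabugutaf].
/ronbijuifev/: /v/ is a voiced obstruent in word-final position, so it devoices to [f]. → [ronbijuifef].
/puluwillaav/: /v/ is a voiced obstruent in word-final position, so it devoices to [f]. → [puluwillaaf].
/dagosuvape/: the rule's environment is not met; surfaces unchanged as [dagosuvape].

nudabugutaf, ronbijuifef, puluwillaaf, dagosuvape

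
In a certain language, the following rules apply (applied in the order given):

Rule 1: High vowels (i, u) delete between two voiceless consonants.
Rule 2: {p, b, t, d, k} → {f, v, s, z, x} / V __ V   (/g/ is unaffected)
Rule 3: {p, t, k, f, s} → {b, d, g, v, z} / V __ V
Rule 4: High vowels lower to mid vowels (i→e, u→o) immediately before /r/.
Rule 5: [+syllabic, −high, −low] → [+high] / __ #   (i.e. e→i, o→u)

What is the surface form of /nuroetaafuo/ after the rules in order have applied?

Rule 1 (high vowel syncope): no segment meets the environment; /nuroetaafuo/ is unchanged.
Rule 2 (intervocalic spirantization): /t/ is a stop between vowels /e/ and /a/, so it spirantizes to the fricative [s]. /nuroetaafuo/ → nuroesaafuo.
Rule 3 (intervocalic voicing): /s/ is a voiceless obstruent between vowels /e/ and /a/, so it voices to [z]. /f/ is a voiceless obstruent between vowels /a/ and /u/, so it voices to [v]. /nuroesaafuo/ → nuroezaavuo.
Rule 4 (pre-rhotic lowering): /u/ is a high vowel immediately before /r/, so it lowers to [o]. /nuroezaavuo/ → noroezaavuo.
Rule 5 (final vowel raising): /o/ is a mid vowel in word-final position, so it raises to [u]. /noroezaavuo/ → noroezaavuu.

noroezaavuu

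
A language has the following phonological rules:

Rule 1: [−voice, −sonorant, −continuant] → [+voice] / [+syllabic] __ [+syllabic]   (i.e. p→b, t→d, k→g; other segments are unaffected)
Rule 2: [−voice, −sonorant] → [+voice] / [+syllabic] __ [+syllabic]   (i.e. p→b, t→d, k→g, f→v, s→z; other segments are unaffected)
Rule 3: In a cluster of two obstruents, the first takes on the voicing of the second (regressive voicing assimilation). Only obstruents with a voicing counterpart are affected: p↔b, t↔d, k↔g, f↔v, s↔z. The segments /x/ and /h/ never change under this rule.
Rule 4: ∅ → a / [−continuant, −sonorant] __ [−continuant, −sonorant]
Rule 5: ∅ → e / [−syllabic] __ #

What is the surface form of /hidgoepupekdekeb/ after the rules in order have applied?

hidagoebubegadegebe

Rule 1 (intervocalic voicing): /p/ is a voiceless stop between vowels /e/ and /u/, so it voices to [b]. /p/ is a voiceless stop between vowels /u/ and /e/, so it voices to [b]. /k/ is a voiceless stop between vowels /e/ and /e/, so it voices to [g]. /hidgoepupekdekeb/ → hidgoebubekdegeb.
Rule 2 (intervocalic voicing): no segment meets the environment; /hidgoebubekdegeb/ is unchanged.
Rule 3 (regressive voicing assimilation): /k/ precedes the voiced obstruent /d/, so it voices to [g] by assimilation. /hidgoebubekdegeb/ → hidgoebubegdegeb.
Rule 4 (stop-cluster a-epenthesis): /d/ and /g/ form a stop–stop cluster, so [a] is inserted between them. /g/ and /d/ form a stop–stop cluster, so [a] is inserted between them. /hidgoebubegdegeb/ → hidagoebubegadegeb.
Rule 5 (final e-epenthesis): the form ends in the consonant /b/, so [e] is inserted word-finally. /hidagoebubegadegeb/ → hidagoebubegadegebe.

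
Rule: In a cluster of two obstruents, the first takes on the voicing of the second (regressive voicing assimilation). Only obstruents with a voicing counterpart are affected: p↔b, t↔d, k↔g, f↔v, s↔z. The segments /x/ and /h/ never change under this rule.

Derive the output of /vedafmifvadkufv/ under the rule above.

/f/ precedes the voiced obstruent /v/, so it voices to [v] by assimilation.
/d/ precedes the voiceless obstruent /k/, so it devoices to [t] by assimilation.
/f/ precedes the voiced obstruent /v/, so it voices to [v] by assimilation.
The other instances of /v/, /d/, /f/, /k/ do not occur in the required environment and remain unchanged.
Surface form: [vedafmivvatkuvv].

vedafmivvatkuvv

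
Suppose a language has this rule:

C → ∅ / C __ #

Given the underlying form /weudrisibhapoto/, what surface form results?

weudrisibhapoto

No segment of /weudrisibhapoto/ meets the structural description of the rule, so the form surfaces unchanged.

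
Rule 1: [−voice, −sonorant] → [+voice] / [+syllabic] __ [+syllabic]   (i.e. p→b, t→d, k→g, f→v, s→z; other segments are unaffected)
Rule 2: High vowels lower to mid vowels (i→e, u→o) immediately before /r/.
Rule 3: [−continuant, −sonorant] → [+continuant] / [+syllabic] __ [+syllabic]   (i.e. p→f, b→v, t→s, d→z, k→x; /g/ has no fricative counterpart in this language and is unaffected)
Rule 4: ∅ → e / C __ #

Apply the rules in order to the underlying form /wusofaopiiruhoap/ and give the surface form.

wuzovaovieruhoape

Rule 1 (intervocalic voicing): /s/ is a voiceless obstruent between vowels /u/ and /o/, so it voices to [z]. /f/ is a voiceless obstruent between vowels /o/ and /a/, so it voices to [v]. /p/ is a voiceless obstruent between vowels /o/ and /i/, so it voices to [b]. /wusofaopiiruhoap/ → wuzovaobiiruhoap.
Rule 2 (pre-rhotic lowering): /i/ is a high vowel immediately before /r/, so it lowers to [e]. /wuzovaobiiruhoap/ → wuzovaobieruhoap.
Rule 3 (intervocalic spirantization): /b/ is a stop between vowels /o/ and /i/, so it spirantizes to the fricative [v]. /wuzovaobieruhoap/ → wuzovaovieruhoap.
Rule 4 (final e-epenthesis): the form ends in the consonant /p/, so [e] is inserted word-finally. /wuzovaovieruhoap/ → wuzovaovieruhoape.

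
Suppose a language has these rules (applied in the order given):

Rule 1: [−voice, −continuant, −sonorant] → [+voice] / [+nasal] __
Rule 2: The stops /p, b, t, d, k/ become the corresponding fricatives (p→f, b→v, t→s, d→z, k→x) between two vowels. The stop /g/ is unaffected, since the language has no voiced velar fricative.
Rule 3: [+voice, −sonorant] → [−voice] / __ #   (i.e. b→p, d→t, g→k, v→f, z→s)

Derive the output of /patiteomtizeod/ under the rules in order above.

pasiseomdizeot

Rule 1 (post-nasal voicing): /t/ is a voiceless stop immediately after the nasal /m/, so it voices to [d]. /patiteomtizeod/ → patiteomdizeod.
Rule 2 (intervocalic spirantization): /t/ is a stop between vowels /a/ and /i/, so it spirantizes to the fricative [s]. /t/ is a stop between vowels /i/ and /e/, so it spirantizes to the fricative [s]. /patiteomdizeod/ → pasiseomdizeod.
Rule 3 (final devoicing): /d/ is a voiced obstruent in word-final position, so it devoices to [t]. /pasiseomdizeod/ → pasiseomdizeot.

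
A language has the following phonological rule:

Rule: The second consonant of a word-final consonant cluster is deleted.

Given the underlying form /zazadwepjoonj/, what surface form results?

zazadwepjoon

/j/ is the second consonant of a word-final cluster /nj/, so it deletes.
Surface form: [zazadwepjoon].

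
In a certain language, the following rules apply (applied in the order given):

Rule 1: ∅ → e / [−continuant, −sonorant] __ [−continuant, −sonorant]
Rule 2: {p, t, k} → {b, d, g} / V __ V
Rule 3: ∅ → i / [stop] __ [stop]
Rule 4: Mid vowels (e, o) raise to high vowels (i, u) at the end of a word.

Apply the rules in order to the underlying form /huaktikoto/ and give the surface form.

Rule 1 (stop-cluster e-epenthesis): /k/ and /t/ form a stop–stop cluster, so [e] is inserted between them. /huaktikoto/ → huaketikoto.
Rule 2 (intervocalic voicing): /k/ is a voiceless stop between vowels /a/ and /e/, so it voices to [g]. /t/ is a voiceless stop between vowels /e/ and /i/, so it voices to [d]. /k/ is a voiceless stop between vowels /i/ and /o/, so it voices to [g]. /t/ is a voiceless stop between vowels /o/ and /o/, so it voices to [d]. /huaketikoto/ → huagedigodo.
Rule 3 (stop-cluster i-epenthesis): no segment meets the environment; /huagedigodo/ is unchanged.
Rule 4 (final vowel raising): /o/ is a mid vowel in word-final position, so it raises to [u]. /huagedigodo/ → huagedigodu.

huagedigodu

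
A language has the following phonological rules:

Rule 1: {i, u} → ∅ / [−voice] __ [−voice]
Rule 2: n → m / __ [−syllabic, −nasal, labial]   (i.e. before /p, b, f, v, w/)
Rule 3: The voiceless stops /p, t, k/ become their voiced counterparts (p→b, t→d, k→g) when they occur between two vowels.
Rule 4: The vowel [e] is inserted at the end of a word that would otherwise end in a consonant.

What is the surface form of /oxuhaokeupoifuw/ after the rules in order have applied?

oxhaogeuboifuwe

Rule 1 (high vowel syncope): /u/ is a high vowel flanked by voiceless consonants /x/ and /h/, so it deletes. /oxuhaokeupoifuw/ → oxhaokeupoifuw.
Rule 2 (nasal place assimilation): no segment meets the environment; /oxhaokeupoifuw/ is unchanged.
Rule 3 (intervocalic voicing): /k/ is a voiceless stop between vowels /o/ and /e/, so it voices to [g]. /p/ is a voiceless stop between vowels /u/ and /o/, so it voices to [b]. /oxhaokeupoifuw/ → oxhaogeuboifuw.
Rule 4 (final e-epenthesis): the form ends in the consonant /w/, so [e] is inserted word-finally. /oxhaogeuboifuw/ → oxhaogeuboifuwe.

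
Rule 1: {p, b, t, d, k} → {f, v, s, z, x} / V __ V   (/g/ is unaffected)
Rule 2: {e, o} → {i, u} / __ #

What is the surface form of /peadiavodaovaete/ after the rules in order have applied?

Rule 1 (intervocalic spirantization): /d/ is a stop between vowels /a/ and /i/, so it spirantizes to the fricative [z]. /d/ is a stop between vowels /o/ and /a/, so it spirantizes to the fricative [z]. /t/ is a stop between vowels /e/ and /e/, so it spirantizes to the fricative [s]. /peadiavodaovaete/ → peaziavozaovaese.
Rule 2 (final vowel raising): /e/ is a mid vowel in word-final position, so it raises to [i]. /peaziavozaovaese/ → peaziavozaovaesi.

peaziavozaovaesi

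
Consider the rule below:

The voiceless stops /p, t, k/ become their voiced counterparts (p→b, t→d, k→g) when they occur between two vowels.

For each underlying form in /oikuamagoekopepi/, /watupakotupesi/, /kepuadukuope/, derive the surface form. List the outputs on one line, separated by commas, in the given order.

/oikuamagoekopepi/: /k/ is a voiceless stop between vowels /i/ and /u/, so it voices to [g]. /k/ is a voiceless stop between vowels /e/ and /o/, so it voices to [g]. /p/ is a voiceless stop between vowels /o/ and /e/, so it voices to [b]. /p/ is a voiceless stop between vowels /e/ and /i/, so it voices to [b]. → [oiguamagoegobebi].
/watupakotupesi/: /t/ is a voiceless stop between vowels /a/ and /u/, so it voices to [d]. /p/ is a voiceless stop between vowels /u/ and /a/, so it voices to [b]. /k/ is a voiceless stop between vowels /a/ and /o/, so it voices to [g]. /t/ is a voiceless stop between vowels /o/ and /u/, so it voices to [d]. /p/ is a voiceless stop between vowels /u/ and /e/, so it voices to [b]. → [wadubagodubesi].
/kepuadukuope/: /p/ is a voiceless stop between vowels /e/ and /u/, so it voices to [b]. /k/ is a voiceless stop between vowels /u/ and /u/, so it voices to [g]. /p/ is a voiceless stop between vowels /o/ and /e/, so it voices to [b]. → [kebuaduguobe].

oiguamagoegobebi, wadubagodubesi, kebuaduguobe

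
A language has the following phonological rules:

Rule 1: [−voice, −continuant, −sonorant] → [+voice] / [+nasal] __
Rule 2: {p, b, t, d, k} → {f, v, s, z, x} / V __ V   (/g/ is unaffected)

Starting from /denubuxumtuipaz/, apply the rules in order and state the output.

Rule 1 (post-nasal voicing): /t/ is a voiceless stop immediately after the nasal /m/, so it voices to [d]. /denubuxumtuipaz/ → denubuxumduipaz.
Rule 2 (intervocalic spirantization): /b/ is a stop between vowels /u/ and /u/, so it spirantizes to the fricative [v]. /p/ is a stop between vowels /i/ and /a/, so it spirantizes to the fricative [f]. /denubuxumduipaz/ → denuvuxumduifaz.

denuvuxumduifaz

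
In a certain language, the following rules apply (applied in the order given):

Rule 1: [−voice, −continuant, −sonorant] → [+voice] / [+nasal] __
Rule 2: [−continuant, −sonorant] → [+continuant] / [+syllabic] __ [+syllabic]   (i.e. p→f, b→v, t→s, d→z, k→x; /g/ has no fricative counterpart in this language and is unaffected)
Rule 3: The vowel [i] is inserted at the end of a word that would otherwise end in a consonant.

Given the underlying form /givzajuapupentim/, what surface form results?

givzajuafufendimi

Rule 1 (post-nasal voicing): /t/ is a voiceless stop immediately after the nasal /n/, so it voices to [d]. /givzajuapupentim/ → givzajuapupendim.
Rule 2 (intervocalic spirantization): /p/ is a stop between vowels /a/ and /u/, so it spirantizes to the fricative [f]. /p/ is a stop between vowels /u/ and /e/, so it spirantizes to the fricative [f]. /givzajuapupendim/ → givzajuafufendim.
Rule 3 (final i-epenthesis): the form ends in the consonant /m/, so [i] is inserted word-finally. /givzajuafufendim/ → givzajuafufendimi.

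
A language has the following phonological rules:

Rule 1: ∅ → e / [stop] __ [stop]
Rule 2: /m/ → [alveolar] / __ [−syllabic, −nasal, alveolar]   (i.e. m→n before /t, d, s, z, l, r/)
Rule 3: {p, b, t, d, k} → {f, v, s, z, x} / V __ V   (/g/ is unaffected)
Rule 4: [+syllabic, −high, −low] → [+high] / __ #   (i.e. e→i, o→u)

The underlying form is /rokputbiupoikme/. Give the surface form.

Rule 1 (stop-cluster e-epenthesis): /k/ and /p/ form a stop–stop cluster, so [e] is inserted between them. /t/ and /b/ form a stop–stop cluster, so [e] is inserted between them. /rokputbiupoikme/ → rokeputebiupoikme.
Rule 2 (nasal place assimilation): no segment meets the environment; /rokeputebiupoikme/ is unchanged.
Rule 3 (intervocalic spirantization): /k/ is a stop between vowels /o/ and /e/, so it spirantizes to the fricative [x]. /p/ is a stop between vowels /e/ and /u/, so it spirantizes to the fricative [f]. /t/ is a stop between vowels /u/ and /e/, so it spirantizes to the fricative [s]. /b/ is a stop between vowels /e/ and /i/, so it spirantizes to the fricative [v]. /p/ is a stop between vowels /u/ and /o/, so it spirantizes to the fricative [f]. /rokeputebiupoikme/ → roxefuseviufoikme.
Rule 4 (final vowel raising): /e/ is a mid vowel in word-final position, so it raises to [i]. /roxefuseviufoikme/ → roxefuseviufoikmi.

roxefuseviufoikmi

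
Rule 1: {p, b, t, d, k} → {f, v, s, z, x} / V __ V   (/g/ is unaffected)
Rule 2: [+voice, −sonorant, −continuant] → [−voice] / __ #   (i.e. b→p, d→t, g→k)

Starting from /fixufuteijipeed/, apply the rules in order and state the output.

Rule 1 (intervocalic spirantization): /t/ is a stop between vowels /u/ and /e/, so it spirantizes to the fricative [s]. /p/ is a stop between vowels /i/ and /e/, so it spirantizes to the fricative [f]. /fixufuteijipeed/ → fixufuseijifeed.
Rule 2 (final devoicing): /d/ is a voiced stop in word-final position, so it devoices to [t]. /fixufuseijifeed/ → fixufuseijifeet.

fixufuseijifeet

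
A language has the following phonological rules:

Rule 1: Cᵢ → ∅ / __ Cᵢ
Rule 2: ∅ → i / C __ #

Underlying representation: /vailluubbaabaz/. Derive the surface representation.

vailuubaabazi

Rule 1 (degemination): /ll/ is a geminate; the first /l/ deletes. /bb/ is a geminate; the first /b/ deletes. /vailluubbaabaz/ → vailuubaabaz.
Rule 2 (final i-epenthesis): the form ends in the consonant /z/, so [i] is inserted word-finally. /vailuubaabaz/ → vailuubaabazi.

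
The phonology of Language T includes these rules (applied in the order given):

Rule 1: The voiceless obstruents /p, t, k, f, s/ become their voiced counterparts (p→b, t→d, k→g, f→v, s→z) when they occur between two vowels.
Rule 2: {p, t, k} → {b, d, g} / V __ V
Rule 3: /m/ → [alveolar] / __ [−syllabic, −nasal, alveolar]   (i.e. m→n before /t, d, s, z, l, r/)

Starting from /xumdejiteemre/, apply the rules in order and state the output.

xundejideenre

Rule 1 (intervocalic voicing): /t/ is a voiceless obstruent between vowels /i/ and /e/, so it voices to [d]. /xumdejiteemre/ → xumdejideemre.
Rule 2 (intervocalic voicing): no segment meets the environment; /xumdejideemre/ is unchanged.
Rule 3 (nasal place assimilation): /m/ precedes the alveolar consonant /d/, so it assimilates in place to [n]. /m/ precedes the alveolar consonant /r/, so it assimilates in place to [n]. /xumdejideemre/ → xundejideenre.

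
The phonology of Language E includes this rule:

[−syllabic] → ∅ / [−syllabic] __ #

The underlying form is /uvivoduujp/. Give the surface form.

/p/ is the second consonant of a word-final cluster /jp/, so it deletes.
Surface form: [uvivoduuj].

uvivoduuj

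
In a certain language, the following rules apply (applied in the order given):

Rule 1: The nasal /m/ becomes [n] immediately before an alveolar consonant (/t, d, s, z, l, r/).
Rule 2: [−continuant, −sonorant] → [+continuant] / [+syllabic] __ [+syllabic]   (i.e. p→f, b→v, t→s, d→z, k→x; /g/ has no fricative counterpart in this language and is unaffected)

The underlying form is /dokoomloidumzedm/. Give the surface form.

Rule 1 (nasal place assimilation): /m/ precedes the alveolar consonant /l/, so it assimilates in place to [n]. /m/ precedes the alveolar consonant /z/, so it assimilates in place to [n]. /dokoomloidumzedm/ → dokoonloidunzedm.
Rule 2 (intervocalic spirantization): /k/ is a stop between vowels /o/ and /o/, so it spirantizes to the fricative [x]. /d/ is a stop between vowels /i/ and /u/, so it spirantizes to the fricative [z]. /dokoonloidunzedm/ → doxoonloizunzedm.

doxoonloizunzedm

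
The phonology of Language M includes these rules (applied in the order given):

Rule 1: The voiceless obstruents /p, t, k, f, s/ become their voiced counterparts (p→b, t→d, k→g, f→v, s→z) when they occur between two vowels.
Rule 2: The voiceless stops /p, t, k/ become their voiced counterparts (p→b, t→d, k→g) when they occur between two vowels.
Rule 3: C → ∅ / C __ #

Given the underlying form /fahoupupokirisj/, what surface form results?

Rule 1 (intervocalic voicing): /p/ is a voiceless obstruent between vowels /u/ and /u/, so it voices to [b]. /p/ is a voiceless obstruent between vowels /u/ and /o/, so it voices to [b]. /k/ is a voiceless obstruent between vowels /o/ and /i/, so it voices to [g]. /fahoupupokirisj/ → fahoububogirisj.
Rule 2 (intervocalic voicing): no segment meets the environment; /fahoububogirisj/ is unchanged.
Rule 3 (final cluster simplification): /j/ is the second consonant of a word-final cluster /sj/, so it deletes. /fahoububogirisj/ → fahoububogiris.

fahoububogiris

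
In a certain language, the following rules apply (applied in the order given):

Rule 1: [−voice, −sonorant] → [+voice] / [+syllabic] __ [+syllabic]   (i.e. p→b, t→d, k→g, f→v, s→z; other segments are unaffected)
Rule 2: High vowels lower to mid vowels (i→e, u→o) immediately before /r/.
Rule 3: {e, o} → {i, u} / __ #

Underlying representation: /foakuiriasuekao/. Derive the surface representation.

Rule 1 (intervocalic voicing): /k/ is a voiceless obstruent between vowels /a/ and /u/, so it voices to [g]. /s/ is a voiceless obstruent between vowels /a/ and /u/, so it voices to [z]. /k/ is a voiceless obstruent between vowels /e/ and /a/, so it voices to [g]. /foakuiriasuekao/ → foaguiriazuegao.
Rule 2 (pre-rhotic lowering): /i/ is a high vowel immediately before /r/, so it lowers to [e]. /foaguiriazuegao/ → foagueriazuegao.
Rule 3 (final vowel raising): /o/ is a mid vowel in word-final position, so it raises to [u]. /foagueriazuegao/ → foagueriazuegau.

foagueriazuegau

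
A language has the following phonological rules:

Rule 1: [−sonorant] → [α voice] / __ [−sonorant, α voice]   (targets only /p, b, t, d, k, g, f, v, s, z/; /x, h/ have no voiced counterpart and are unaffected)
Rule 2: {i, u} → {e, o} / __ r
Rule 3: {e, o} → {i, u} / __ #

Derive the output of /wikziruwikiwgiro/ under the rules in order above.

Rule 1 (regressive voicing assimilation): /k/ precedes the voiced obstruent /z/, so it voices to [g] by assimilation. /wikziruwikiwgiro/ → wigziruwikiwgiro.
Rule 2 (pre-rhotic lowering): /i/ is a high vowel immediately before /r/, so it lowers to [e]. /i/ is a high vowel immediately before /r/, so it lowers to [e]. /wigziruwikiwgiro/ → wigzeruwikiwgero.
Rule 3 (final vowel raising): /o/ is a mid vowel in word-final position, so it raises to [u]. /wigzeruwikiwgero/ → wigzeruwikiwgeru.

wigzeruwikiwgeru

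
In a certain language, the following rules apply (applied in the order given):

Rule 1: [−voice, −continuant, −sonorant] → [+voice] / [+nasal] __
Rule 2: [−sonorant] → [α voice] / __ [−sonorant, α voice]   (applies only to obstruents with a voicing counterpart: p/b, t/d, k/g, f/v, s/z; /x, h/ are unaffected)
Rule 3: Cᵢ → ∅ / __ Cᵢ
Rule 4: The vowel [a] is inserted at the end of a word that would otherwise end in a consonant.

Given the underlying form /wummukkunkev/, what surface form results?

wumukungeva

Rule 1 (post-nasal voicing): /k/ is a voiceless stop immediately after the nasal /n/, so it voices to [g]. /wummukkunkev/ → wummukkungev.
Rule 2 (regressive voicing assimilation): no segment meets the environment; /wummukkungev/ is unchanged.
Rule 3 (degemination): /mm/ is a geminate; the first /m/ deletes. /kk/ is a geminate; the first /k/ deletes. /wummukkungev/ → wumukungev.
Rule 4 (final a-epenthesis): the form ends in the consonant /v/, so [a] is inserted word-finally. /wumukungev/ → wumukungeva.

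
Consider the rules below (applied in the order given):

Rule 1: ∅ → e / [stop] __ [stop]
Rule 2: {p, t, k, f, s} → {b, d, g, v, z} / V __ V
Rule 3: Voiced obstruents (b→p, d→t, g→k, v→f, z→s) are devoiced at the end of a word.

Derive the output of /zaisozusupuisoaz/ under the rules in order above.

zaizozuzubuizoas

Rule 1 (stop-cluster e-epenthesis): no segment meets the environment; /zaisozusupuisoaz/ is unchanged.
Rule 2 (intervocalic voicing): /s/ is a voiceless obstruent between vowels /i/ and /o/, so it voices to [z]. /s/ is a voiceless obstruent between vowels /u/ and /u/, so it voices to [z]. /p/ is a voiceless obstruent between vowels /u/ and /u/, so it voices to [b]. /s/ is a voiceless obstruent between vowels /i/ and /o/, so it voices to [z]. /zaisozusupuisoaz/ → zaizozuzubuizoaz.
Rule 3 (final devoicing): /z/ is a voiced obstruent in word-final position, so it devoices to [s]. /zaizozuzubuizoaz/ → zaizozuzubuizoas.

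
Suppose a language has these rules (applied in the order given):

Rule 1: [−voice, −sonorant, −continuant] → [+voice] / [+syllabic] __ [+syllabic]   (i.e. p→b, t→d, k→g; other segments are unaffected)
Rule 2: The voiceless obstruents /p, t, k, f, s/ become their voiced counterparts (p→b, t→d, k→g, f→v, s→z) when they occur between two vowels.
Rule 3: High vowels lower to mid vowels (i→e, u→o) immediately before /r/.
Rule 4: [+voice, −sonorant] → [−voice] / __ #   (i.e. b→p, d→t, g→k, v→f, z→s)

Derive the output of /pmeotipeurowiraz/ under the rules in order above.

pmeodibeoroweras

Rule 1 (intervocalic voicing): /t/ is a voiceless stop between vowels /o/ and /i/, so it voices to [d]. /p/ is a voiceless stop between vowels /i/ and /e/, so it voices to [b]. /pmeotipeurowiraz/ → pmeodibeurowiraz.
Rule 2 (intervocalic voicing): no segment meets the environment; /pmeodibeurowiraz/ is unchanged.
Rule 3 (pre-rhotic lowering): /u/ is a high vowel immediately before /r/, so it lowers to [o]. /i/ is a high vowel immediately before /r/, so it lowers to [e]. /pmeodibeurowiraz/ → pmeodibeoroweraz.
Rule 4 (final devoicing): /z/ is a voiced obstruent in word-final position, so it devoices to [s]. /pmeodibeoroweraz/ → pmeodibeoroweras.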